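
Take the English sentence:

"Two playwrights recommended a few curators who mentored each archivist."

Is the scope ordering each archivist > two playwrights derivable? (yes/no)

*each archivist* occurs within the relative clause *who mentored each archivist* modifying *a few curators*.
A relative clause is a scope island — quantifier raising cannot cross its boundary.
So *each archivist* cannot raise to a position above *two playwrights*.

No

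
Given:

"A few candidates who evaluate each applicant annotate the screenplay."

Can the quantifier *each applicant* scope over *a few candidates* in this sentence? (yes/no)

*each applicant* is embedded in the relative clause *who evaluate each applicant*.
Quantifiers inside a relative clause are trapped there; the RC boundary blocks QR.
There is no licit LF on which *each applicant* c-commands *a few candidates*.

No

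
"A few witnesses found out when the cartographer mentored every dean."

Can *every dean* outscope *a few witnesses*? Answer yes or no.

No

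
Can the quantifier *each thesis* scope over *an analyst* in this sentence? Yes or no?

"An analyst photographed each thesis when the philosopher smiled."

Yes

Neither queried DP is inside the adjunct, so the adjunct-island constraint does not apply.
Ordinary QR to a clause-peripheral position gives the wide-scope LF for the lower DP.
Both orderings are possible: *an analyst* > *each thesis* and *each thesis* > *an analyst*.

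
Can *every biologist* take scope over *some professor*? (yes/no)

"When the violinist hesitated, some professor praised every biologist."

*every biologist* is a matrix argument; the adjunct is an island but the target quantifier is outside it.
No island intervenes, so both surface and inverse scope are derivable.
So *every biologist* > *some professor* is among the available readings.

Yes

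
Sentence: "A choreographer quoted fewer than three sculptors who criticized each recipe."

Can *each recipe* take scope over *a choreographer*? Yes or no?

Structurally, *each recipe* is inside the relative clause *who criticized each recipe* modifying *fewer than three sculptors*.
Quantifiers inside a relative clause are trapped there; the RC boundary blocks QR.
So *each recipe* cannot raise to a position above *a choreographer*.

No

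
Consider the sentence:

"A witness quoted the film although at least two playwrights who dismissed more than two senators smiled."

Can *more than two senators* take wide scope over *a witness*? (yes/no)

No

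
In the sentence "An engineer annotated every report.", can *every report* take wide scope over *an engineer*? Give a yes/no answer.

Yes

*an engineer* and *every report* are co-arguments of the matrix verb, with nothing but a clause-internal boundary between them.
Since no island is crossed, the inverse ordering is licensed alongside surface scope.
So *every report* > *an engineer* is among the available readings.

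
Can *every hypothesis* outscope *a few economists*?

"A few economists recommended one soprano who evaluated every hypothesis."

No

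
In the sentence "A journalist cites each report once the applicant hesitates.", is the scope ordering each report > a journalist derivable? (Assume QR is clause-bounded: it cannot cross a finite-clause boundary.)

The adjunct clause does not contain *each report*, which is the matrix object.
With no island boundary between them, the object can take inverse scope over the subject via ordinary QR within the clause.

Yes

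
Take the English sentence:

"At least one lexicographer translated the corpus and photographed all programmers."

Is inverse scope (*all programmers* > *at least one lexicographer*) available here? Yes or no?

The DP *all programmers* is contained in one conjunct of the coordinate structure (*photographed all programmers*).
Asymmetric QR out of one conjunct violates the Coordinate Structure Constraint.
*all programmers* > *at least one lexicographer* would require crossing that boundary, which is illicit.

No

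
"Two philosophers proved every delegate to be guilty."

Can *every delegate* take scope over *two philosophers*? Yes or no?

Yes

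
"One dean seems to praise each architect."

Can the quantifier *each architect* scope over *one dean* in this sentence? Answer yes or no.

Yes

The matrix predicate is a raising verb, whose infinitival complement is not a scope island — *each architect* can QR into the matrix clause.
Nothing blocks QR of the lower DP to a position above the higher one, so inverse scope is available.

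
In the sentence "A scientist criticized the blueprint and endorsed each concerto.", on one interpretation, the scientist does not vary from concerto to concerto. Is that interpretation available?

This is the *a scientist* > *each concerto* reading.
That is the surface-scope ordering, which is always one of the available readings — island constraints only ever restrict inverse scope.

Yes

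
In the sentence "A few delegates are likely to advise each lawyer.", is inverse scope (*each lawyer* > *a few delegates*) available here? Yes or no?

Yes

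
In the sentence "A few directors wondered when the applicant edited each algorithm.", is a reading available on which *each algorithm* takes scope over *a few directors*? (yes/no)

*each algorithm* is embedded in the embedded question *when the applicant edited each algorithm*.
QR across an interrogative CP boundary is ruled out as a wh-island violation.
There is no licit LF on which *each algorithm* c-commands *a few directors*.

No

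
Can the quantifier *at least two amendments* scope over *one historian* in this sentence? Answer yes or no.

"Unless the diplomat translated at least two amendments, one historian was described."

No

The DP *at least two amendments* is contained in the adjunct clause *unless the diplomat translated at least two amendments*.
Adjuncts are opaque for quantifier raising; a quantifier in an adjunct stays inside it.
The ordering *at least two amendments* > *one historian* is therefore underivable.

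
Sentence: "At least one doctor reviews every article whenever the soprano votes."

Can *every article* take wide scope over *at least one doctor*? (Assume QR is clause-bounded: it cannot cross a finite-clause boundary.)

Yes

Although there is an adjunct clause, *every article* is in the main clause, not inside the adjunct.
With no island boundary between them, the object can take inverse scope over the subject via ordinary QR within the clause.
Both orderings are possible: *at least one doctor* > *every article* and *every article* > *at least one doctor*.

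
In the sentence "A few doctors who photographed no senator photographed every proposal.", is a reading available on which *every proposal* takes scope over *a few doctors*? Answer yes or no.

Yes

The relative clause *who photographed no senator* modifies *a few doctors*, but *every proposal* is not inside that relative clause — it is an argument of the matrix verb.
No island intervenes, so both surface and inverse scope are derivable.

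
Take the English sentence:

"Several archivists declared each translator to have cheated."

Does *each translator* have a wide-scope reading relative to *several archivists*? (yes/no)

ECM infinitives lack a CP barrier, so *each translator* can QR over the matrix subject *several archivists*.
No island intervenes, so both surface and inverse scope are derivable.

Yes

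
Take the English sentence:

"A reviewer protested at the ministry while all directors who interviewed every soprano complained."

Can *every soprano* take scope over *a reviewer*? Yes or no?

No

*every soprano* sits inside the relative clause *who interviewed every soprano*, which is itself inside the adjunct *while all directors who interviewed every soprano complained*.
Nested islands: the RC island is itself inside an adjunct island, so wide scope is doubly excluded.
So *every soprano* cannot raise high enough to outscope *a reviewer*; only the surface ordering *a reviewer* > *every soprano* is available.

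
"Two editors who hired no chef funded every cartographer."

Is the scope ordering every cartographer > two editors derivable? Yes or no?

Although the sentence contains a relative clause (*who hired no chef*), *every cartographer* is outside it, in the matrix VP.
Nothing blocks QR of the lower DP to a position above the higher one, so inverse scope is available.

Yes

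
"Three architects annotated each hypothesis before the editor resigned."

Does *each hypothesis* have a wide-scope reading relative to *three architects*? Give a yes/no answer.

The adjunct clause does not contain *each hypothesis*, which is the matrix object.
Since no island is crossed, the inverse ordering is licensed alongside surface scope.

Yes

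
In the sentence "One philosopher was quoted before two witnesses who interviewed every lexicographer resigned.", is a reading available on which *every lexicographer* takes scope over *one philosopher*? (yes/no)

No

*every lexicographer* occurs within the relative clause *who interviewed every lexicographer*, which is itself inside the adjunct *before two witnesses who interviewed every lexicographer resigned*.
The quantifier would have to escape first the RC and then the adjunct — two independent island violations.
So the wide-scope reading for *every lexicographer* is blocked.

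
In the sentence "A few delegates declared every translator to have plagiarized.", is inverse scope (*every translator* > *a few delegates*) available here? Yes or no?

The ECM infinitive is scope-transparent — *every translator* is free to raise above *a few delegates*.
With no island boundary between them, the object can take inverse scope over the subject via ordinary QR within the clause.
The sentence is scopally ambiguous between *a few delegates* > *every translator* and *every translator* > *a few delegates*.

Yes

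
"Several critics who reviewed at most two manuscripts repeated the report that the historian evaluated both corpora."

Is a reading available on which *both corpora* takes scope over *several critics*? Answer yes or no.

The DP *both corpora* is contained in the complex NP *the report that the historian evaluated both corpora*.
Noun-complement clauses are scope islands (the Complex NP Constraint): a quantifier inside one cannot scope into the matrix.
The inverse ordering *both corpora* > *several critics* is therefore underivable.

No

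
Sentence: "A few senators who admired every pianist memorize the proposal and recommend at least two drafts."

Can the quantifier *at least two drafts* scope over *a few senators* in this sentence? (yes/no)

No

*at least two drafts* sits inside one conjunct of the coordinate structure (*recommend at least two drafts*).
QR out of a conjunct would have to apply non-ATB, which the CSC forbids.
There is no licit LF on which *at least two drafts* c-commands *a few senators*.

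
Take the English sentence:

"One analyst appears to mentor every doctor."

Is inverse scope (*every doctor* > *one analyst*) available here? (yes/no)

*every doctor* is inside a raising infinitive, which is transparent to QR (no CP barrier), so it behaves as a matrix argument.
Since no island is crossed, the inverse ordering is licensed alongside surface scope.

Yes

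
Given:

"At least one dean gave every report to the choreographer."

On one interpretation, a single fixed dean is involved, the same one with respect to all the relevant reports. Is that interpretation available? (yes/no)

Yes

This is the *at least one dean* > *every report* reading.
Nothing needs to raise for *at least one dean* > *every report*, so no island constraint is at stake.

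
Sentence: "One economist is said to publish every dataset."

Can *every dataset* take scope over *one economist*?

Raising constructions are monoclausal for scope purposes; *every dataset* is not separated from *one economist* by any island.
No island intervenes, so both surface and inverse scope are derivable.
The sentence is scopally ambiguous between *one economist* > *every dataset* and *every dataset* > *one economist*.

Yes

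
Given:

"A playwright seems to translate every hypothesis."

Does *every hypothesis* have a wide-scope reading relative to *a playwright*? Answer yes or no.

Yes

The matrix predicate is a raising verb, whose infinitival complement is not a scope island — *every hypothesis* can QR into the matrix clause.
Since no island is crossed, the inverse ordering is licensed alongside surface scope.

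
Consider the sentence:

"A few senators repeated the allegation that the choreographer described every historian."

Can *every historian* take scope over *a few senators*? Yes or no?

No

*every historian* occurs within the complex NP *the allegation that the choreographer described every historian*.
Noun-complement clauses are scope islands (the Complex NP Constraint): a quantifier inside one cannot scope into the matrix.
The inverse ordering *every historian* > *a few senators* is therefore underivable.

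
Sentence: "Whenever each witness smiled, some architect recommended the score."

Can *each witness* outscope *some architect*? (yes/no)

*each witness* is embedded in the adjunct clause *whenever each witness smiled*.
Adverbial clauses are not L-marked, so they are barriers for QR — the quantifier cannot escape the adjunct.
The ordering *each witness* > *some architect* is therefore underivable.

No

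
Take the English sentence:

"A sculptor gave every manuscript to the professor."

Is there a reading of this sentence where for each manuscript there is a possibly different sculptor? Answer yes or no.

The paraphrase describes the scope ordering *every manuscript* > *a sculptor*.
*a sculptor* and *every manuscript* are co-arguments of the matrix verb, with nothing but a clause-internal boundary between them.
Nothing blocks QR of the lower DP to a position above the higher one, so inverse scope is available.
Both orderings are possible: *a sculptor* > *every manuscript* and *every manuscript* > *a sculptor*.

Yes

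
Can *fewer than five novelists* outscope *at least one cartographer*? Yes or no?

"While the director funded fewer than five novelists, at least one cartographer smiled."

No

*fewer than five novelists* is embedded in the adjunct clause *while the director funded fewer than five novelists*.
Adverbial clauses are not L-marked, so they are barriers for QR — the quantifier cannot escape the adjunct.
So the wide-scope reading for *fewer than five novelists* is blocked.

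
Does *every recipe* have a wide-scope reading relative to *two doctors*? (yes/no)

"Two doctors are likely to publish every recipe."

Infinitival complements of raising predicates do not block QR; *every recipe* and *two doctors* are effectively clausemates.
Nothing blocks QR of the lower DP to a position above the higher one, so inverse scope is available.

Yes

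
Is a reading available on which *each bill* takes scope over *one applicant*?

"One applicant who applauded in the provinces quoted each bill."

The relative clause *who applauded in the provinces* modifies *one applicant*, but *each bill* is not inside that relative clause — it is an argument of the matrix verb.
With no island boundary between them, the object can take inverse scope over the subject via ordinary QR within the clause.
The sentence is scopally ambiguous between *one applicant* > *each bill* and *each bill* > *one applicant*.

Yes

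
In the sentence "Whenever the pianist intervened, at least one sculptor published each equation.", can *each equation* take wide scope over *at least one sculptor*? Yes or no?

The adjunct island is irrelevant here — *each equation* and *at least one sculptor* are both in the matrix clause.
Clause-internal QR can adjoin the lower DP above the subject, yielding the inverse reading.

Yes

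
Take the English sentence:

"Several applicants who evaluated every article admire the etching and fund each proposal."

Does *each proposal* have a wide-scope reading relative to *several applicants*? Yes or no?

Structurally, *each proposal* is inside one conjunct of the coordinate structure (*fund each proposal*).
Coordinate structures are islands for non-across-the-board movement, QR included.
*each proposal* > *several applicants* would require crossing that boundary, which is illicit.

No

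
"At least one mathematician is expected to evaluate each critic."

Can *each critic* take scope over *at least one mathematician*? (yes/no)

Infinitival complements of raising predicates do not block QR; *each critic* and *at least one mathematician* are effectively clausemates.
Nothing blocks QR of the lower DP to a position above the higher one, so inverse scope is available.

Yes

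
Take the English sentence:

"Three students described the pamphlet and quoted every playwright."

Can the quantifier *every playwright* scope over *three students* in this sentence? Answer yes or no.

The DP *every playwright* is contained in one conjunct of the coordinate structure (*quoted every playwright*).
A quantifier cannot raise out of one conjunct of a coordination across the whole coordinate structure — the CSC applies to QR.
*every playwright* > *three students* would require crossing that boundary, which is illicit.

No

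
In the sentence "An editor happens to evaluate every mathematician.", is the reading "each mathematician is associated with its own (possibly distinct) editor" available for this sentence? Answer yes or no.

The paraphrase describes the scope ordering *every mathematician* > *an editor*.
Infinitival complements of raising predicates do not block QR; *every mathematician* and *an editor* are effectively clausemates.
No island intervenes, so both surface and inverse scope are derivable.

Yes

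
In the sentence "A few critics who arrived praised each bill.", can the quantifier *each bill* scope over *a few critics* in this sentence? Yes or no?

The relative clause *who arrived* modifies *a few critics*, but *each bill* is not inside that relative clause — it is an argument of the matrix verb.
Ordinary QR to a clause-peripheral position gives the wide-scope LF for the lower DP.

Yes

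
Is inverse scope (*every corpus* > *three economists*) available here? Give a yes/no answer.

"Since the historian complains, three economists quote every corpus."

*every corpus* is a matrix argument; the adjunct is an island but the target quantifier is outside it.
Since no island is crossed, the inverse ordering is licensed alongside surface scope.

Yes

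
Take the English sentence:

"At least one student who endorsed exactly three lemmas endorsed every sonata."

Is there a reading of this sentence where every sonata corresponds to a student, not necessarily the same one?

The paraphrase describes the scope ordering *every sonata* > *at least one student*.
The relative clause *who endorsed exactly three lemmas* modifies *at least one student*, but *every sonata* is not inside that relative clause — it is an argument of the matrix verb.
Clause-internal QR can adjoin the lower DP above the subject, yielding the inverse reading.
The sentence is scopally ambiguous between *at least one student* > *every sonata* and *every sonata* > *at least one student*.

Yes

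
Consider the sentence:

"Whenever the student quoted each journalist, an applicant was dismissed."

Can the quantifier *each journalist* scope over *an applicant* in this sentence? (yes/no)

Structurally, *each journalist* is inside the adjunct clause *whenever the student quoted each journalist*.
The adjunct-island constraint bars QR out of an adverbial clause.
*each journalist* is confined to the island and cannot take scope over *an applicant*.

No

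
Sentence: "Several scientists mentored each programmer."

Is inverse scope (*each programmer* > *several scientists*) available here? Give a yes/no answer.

Yes

*each programmer* and *several scientists* are in the same minimal clause.
Since no island is crossed, the inverse ordering is licensed alongside surface scope.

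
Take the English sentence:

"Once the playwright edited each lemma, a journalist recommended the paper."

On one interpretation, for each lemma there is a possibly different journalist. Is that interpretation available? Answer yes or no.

The paraphrase describes the scope ordering *each lemma* > *a journalist*.
The DP *each lemma* is contained in the adjunct clause *once the playwright edited each lemma*.
Since the clause is an adjunct (not a complement), the Adjunct Condition blocks QR across its edge.
The ordering *each lemma* > *a journalist* is therefore underivable.

No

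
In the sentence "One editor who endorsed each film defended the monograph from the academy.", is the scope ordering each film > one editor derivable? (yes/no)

Structurally, *each film* is inside the relative clause *who endorsed each film*.
Relative clauses block scope extraction: QR cannot target a position outside the modified NP.
Hence only narrow scope for *each film* (under *one editor*) survives.
(Only the surface reading survives: one fixed editor with respect to all the relevant films.)

No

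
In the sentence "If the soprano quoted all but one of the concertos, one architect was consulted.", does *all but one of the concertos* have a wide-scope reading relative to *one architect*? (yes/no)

Structurally, *all but one of the concertos* is inside the adjunct clause *if the soprano quoted all but one of the concertos*.
Adjunct clauses are scope islands: a quantifier inside an adjunct cannot raise into the matrix clause.
The ordering *all but one of the concertos* > *one architect* is therefore underivable.

No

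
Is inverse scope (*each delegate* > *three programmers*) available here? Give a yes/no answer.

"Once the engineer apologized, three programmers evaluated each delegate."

Neither queried DP is inside the adjunct, so the adjunct-island constraint does not apply.
QR within a single clause is free, so the lower quantifier may take scope over the higher one.
Both orderings are possible: *three programmers* > *each delegate* and *each delegate* > *three programmers*.

Yes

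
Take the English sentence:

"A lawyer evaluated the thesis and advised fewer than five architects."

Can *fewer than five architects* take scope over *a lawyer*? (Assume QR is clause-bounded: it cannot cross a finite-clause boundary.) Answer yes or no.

Structurally, *fewer than five architects* is inside one conjunct of the coordinate structure (*advised fewer than five architects*).
Asymmetric QR out of one conjunct violates the Coordinate Structure Constraint.
*fewer than five architects* is confined to the island and cannot take scope over *a lawyer*.
(Only the surface reading survives: one fixed lawyer with respect to all the relevant architects.)

No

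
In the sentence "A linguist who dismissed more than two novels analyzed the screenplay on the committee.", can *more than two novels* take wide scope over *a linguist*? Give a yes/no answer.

No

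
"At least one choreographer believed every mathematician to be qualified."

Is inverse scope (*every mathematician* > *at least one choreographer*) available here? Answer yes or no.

Yes

*every mathematician* is the subject of an ECM infinitive — the infinitival complement of an ECM verb is not a scope island, so *every mathematician* can raise into the matrix clause.
Ordinary QR to a clause-peripheral position gives the wide-scope LF for the lower DP.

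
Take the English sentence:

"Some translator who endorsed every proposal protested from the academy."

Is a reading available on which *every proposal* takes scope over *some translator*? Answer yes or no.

The DP *every proposal* is contained in the relative clause *who endorsed every proposal*.
Relative clauses block scope extraction: QR cannot target a position outside the modified NP.
The inverse ordering *every proposal* > *some translator* is therefore underivable.

No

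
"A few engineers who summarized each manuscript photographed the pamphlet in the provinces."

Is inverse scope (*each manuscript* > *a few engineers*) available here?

*each manuscript* sits inside the relative clause *who summarized each manuscript*.
QR out of a relative clause is ruled out by the relative-clause island constraint.
Hence only narrow scope for *each manuscript* (under *a few engineers*) survives.

No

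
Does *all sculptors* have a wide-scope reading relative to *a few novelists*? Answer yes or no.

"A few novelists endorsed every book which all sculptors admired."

Structurally, *all sculptors* is inside the relative clause *which all sculptors admired* modifying *every book*.
Quantifiers inside a relative clause are trapped there; the RC boundary blocks QR.
So *all sculptors* cannot raise to a position above *a few novelists*.

No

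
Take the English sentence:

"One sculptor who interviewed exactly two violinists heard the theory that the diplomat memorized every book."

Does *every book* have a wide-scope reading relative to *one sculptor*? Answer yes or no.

No

The DP *every book* is contained in the complex NP *the theory that the diplomat memorized every book*.
Noun-complement clauses are scope islands (the Complex NP Constraint): a quantifier inside one cannot scope into the matrix.
So *every book* cannot raise high enough to outscope *one sculptor*; only the surface ordering *one sculptor* > *every book* is available.
(Only the surface reading survives: one fixed sculptor with respect to all the relevant books.)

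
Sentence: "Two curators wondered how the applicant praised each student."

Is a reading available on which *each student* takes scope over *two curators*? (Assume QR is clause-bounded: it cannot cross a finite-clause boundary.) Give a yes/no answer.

No

*each student* occurs within the embedded question *how the applicant praised each student*.
QR across an interrogative CP boundary is ruled out as a wh-island violation.
*each student* > *two curators* would require crossing that boundary, which is illicit.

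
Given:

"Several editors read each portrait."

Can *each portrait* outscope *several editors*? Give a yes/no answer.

*several editors* and *each portrait* are co-arguments of the matrix verb, with nothing but a clause-internal boundary between them.
QR within a single clause is free, so the lower quantifier may take scope over the higher one.
So *each portrait* > *several editors* is among the available readings.

Yes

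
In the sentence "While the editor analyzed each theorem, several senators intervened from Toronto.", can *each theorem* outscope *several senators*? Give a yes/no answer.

*each theorem* occurs within the adjunct clause *while the editor analyzed each theorem*.
Adjunct clauses are scope islands: a quantifier inside an adjunct cannot raise into the matrix clause.
So the wide-scope reading for *each theorem* is blocked.

No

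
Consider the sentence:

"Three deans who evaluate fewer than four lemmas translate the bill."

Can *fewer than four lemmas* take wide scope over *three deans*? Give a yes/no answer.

No

*fewer than four lemmas* sits inside the relative clause *who evaluate fewer than four lemmas*.
Quantifiers inside a relative clause are trapped there; the RC boundary blocks QR.
The inverse ordering *fewer than four lemmas* > *three deans* is therefore underivable.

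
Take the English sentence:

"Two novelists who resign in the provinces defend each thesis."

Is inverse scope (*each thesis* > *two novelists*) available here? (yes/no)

*each thesis* sits in the matrix clause, not in the relative clause on *two novelists*.
QR within a single clause is free, so the lower quantifier may take scope over the higher one.
Both orderings are possible: *two novelists* > *each thesis* and *each thesis* > *two novelists*.

Yes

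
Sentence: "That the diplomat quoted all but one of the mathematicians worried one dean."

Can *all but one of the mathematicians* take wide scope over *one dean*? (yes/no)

The target quantifier *all but one of the mathematicians* is part of the sentential subject *that the diplomat quoted all but one of the mathematicians*.
The Sentential Subject Constraint rules out raising the quantifier out of the that-clause subject.
So the wide-scope reading for *all but one of the mathematicians* is blocked.

No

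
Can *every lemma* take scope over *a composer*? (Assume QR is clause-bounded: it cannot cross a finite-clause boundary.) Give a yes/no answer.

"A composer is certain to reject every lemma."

Infinitival complements of raising predicates do not block QR; *every lemma* and *a composer* are effectively clausemates.
No island intervenes, so both surface and inverse scope are derivable.
Both orderings are possible: *a composer* > *every lemma* and *every lemma* > *a composer*.

Yes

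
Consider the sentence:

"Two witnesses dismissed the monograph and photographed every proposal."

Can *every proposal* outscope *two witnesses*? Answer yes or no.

No

The target quantifier *every proposal* is part of one conjunct of the coordinate structure (*photographed every proposal*).
A quantifier cannot raise out of one conjunct of a coordination across the whole coordinate structure — the CSC applies to QR.
*every proposal* > *two witnesses* would require crossing that boundary, which is illicit.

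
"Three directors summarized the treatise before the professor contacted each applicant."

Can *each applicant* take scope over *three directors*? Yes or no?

No

The target quantifier *each applicant* is part of the adjunct clause *before the professor contacted each applicant*.
Adjunct clauses are scope islands: a quantifier inside an adjunct cannot raise into the matrix clause.
*each applicant* is confined to the island and cannot take scope over *three directors*.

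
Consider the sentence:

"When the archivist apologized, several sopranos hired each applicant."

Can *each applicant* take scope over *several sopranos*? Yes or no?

Yes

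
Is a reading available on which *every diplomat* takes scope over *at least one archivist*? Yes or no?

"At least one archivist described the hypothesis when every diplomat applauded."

Structurally, *every diplomat* is inside the adjunct clause *when every diplomat applauded*.
Since the clause is an adjunct (not a complement), the Adjunct Condition blocks QR across its edge.
So *every diplomat* cannot raise high enough to outscope *at least one archivist*; only the surface ordering *at least one archivist* > *every diplomat* is available.

No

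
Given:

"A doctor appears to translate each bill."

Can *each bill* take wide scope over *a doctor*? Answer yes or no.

Raising constructions are monoclausal for scope purposes; *each bill* is not separated from *a doctor* by any island.
Since no island is crossed, the inverse ordering is licensed alongside surface scope.

Yes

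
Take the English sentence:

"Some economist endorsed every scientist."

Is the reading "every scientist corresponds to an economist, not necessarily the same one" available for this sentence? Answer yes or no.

Yes

That reading corresponds to *every scientist* > *some economist*.
*every scientist* and *some economist* are in the same minimal clause.
Clause-internal QR can adjoin the lower DP above the subject, yielding the inverse reading.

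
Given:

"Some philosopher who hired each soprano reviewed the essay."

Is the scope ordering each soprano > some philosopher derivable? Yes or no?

The DP *each soprano* is contained in the relative clause *who hired each soprano*.
Quantifiers inside a relative clause are trapped there; the RC boundary blocks QR.
The inverse ordering *each soprano* > *some philosopher* is therefore underivable.

No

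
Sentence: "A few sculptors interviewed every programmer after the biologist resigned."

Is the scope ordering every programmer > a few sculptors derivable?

The adjunct island is irrelevant here — *every programmer* and *a few sculptors* are both in the matrix clause.
No island intervenes, so both surface and inverse scope are derivable.
So *every programmer* > *a few sculptors* is among the available readings.

Yes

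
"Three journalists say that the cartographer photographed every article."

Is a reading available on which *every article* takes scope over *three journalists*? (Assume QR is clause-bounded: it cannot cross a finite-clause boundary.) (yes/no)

No

The DP *every article* is contained in the finite complement clause *that the cartographer photographed every article*.
Given the clause-boundedness assumption, QR cannot cross the finite CP into the matrix.
*every article* > *three journalists* would require crossing that boundary, which is illicit.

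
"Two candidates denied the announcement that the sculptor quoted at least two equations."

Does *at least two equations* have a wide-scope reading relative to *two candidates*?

No

The target quantifier *at least two equations* is part of the complex NP *the announcement that the sculptor quoted at least two equations*.
The complex NP is opaque for QR — the quantifier is frozen inside the noun's complement.
There is no licit LF on which *at least two equations* c-commands *two candidates*.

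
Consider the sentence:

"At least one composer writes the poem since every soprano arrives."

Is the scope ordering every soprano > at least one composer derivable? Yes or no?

No

*every soprano* sits inside the adjunct clause *since every soprano arrives*.
Adjuncts are opaque for quantifier raising; a quantifier in an adjunct stays inside it.
There is no licit LF on which *every soprano* c-commands *at least one composer*.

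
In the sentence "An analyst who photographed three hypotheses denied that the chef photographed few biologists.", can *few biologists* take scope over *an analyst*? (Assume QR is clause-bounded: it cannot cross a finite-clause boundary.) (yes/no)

No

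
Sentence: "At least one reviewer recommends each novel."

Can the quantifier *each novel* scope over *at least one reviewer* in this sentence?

Yes

Both DPs are arguments of the same predicate; there is no clause or island boundary between them.
No island intervenes, so both surface and inverse scope are derivable.
The sentence is scopally ambiguous between *at least one reviewer* > *each novel* and *each novel* > *at least one reviewer*.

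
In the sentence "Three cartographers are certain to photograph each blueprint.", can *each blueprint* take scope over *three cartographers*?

Yes

Infinitival complements of raising predicates do not block QR; *each blueprint* and *three cartographers* are effectively clausemates.
Clause-internal QR can adjoin the lower DP above the subject, yielding the inverse reading.
Both orderings are possible: *three cartographers* > *each blueprint* and *each blueprint* > *three cartographers*.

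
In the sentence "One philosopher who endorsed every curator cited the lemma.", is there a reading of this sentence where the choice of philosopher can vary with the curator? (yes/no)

The described interpretation is the *every curator* > *one philosopher* scoping.
*every curator* sits inside the relative clause *who endorsed every curator*.
The relative clause forms an island for QR, so the quantifier is confined to the head noun's restrictor.
So *every curator* cannot raise to a position above *one philosopher*.

No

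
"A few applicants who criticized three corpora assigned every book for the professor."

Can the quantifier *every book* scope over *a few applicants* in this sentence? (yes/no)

Yes

*every book* sits in the matrix clause, not in the relative clause on *a few applicants*.
Since no island is crossed, the inverse ordering is licensed alongside surface scope.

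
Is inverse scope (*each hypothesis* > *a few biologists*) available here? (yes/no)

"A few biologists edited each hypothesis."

Yes

*each hypothesis* is the matrix object and *a few biologists* the matrix subject; the two are clausemates.
Ordinary QR to a clause-peripheral position gives the wide-scope LF for the lower DP.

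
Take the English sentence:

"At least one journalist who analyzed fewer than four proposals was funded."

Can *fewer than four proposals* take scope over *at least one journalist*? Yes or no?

The target quantifier *fewer than four proposals* is part of the relative clause *who analyzed fewer than four proposals*.
Relative clauses block scope extraction: QR cannot target a position outside the modified NP.
*fewer than four proposals* > *at least one journalist* would require crossing that boundary, which is illicit.

No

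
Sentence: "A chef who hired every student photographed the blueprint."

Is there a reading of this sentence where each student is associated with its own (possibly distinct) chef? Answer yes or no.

No

The described interpretation is the *every student* > *a chef* scoping.
*every student* occurs within the relative clause *who hired every student*.
Relative clauses are scope islands: a quantifier cannot QR out of a relative clause to take scope in the matrix clause.
So *every student* cannot raise to a position above *a chef*.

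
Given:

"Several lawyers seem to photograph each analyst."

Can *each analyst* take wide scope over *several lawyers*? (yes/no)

Yes

Infinitival complements of raising predicates do not block QR; *each analyst* and *several lawyers* are effectively clausemates.
QR within a single clause is free, so the lower quantifier may take scope over the higher one.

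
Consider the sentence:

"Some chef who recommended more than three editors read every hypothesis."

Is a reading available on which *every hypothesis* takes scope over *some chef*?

Yes

The relative clause *who recommended more than three editors* modifies *some chef*, but *every hypothesis* is not inside that relative clause — it is an argument of the matrix verb.
Since no island is crossed, the inverse ordering is licensed alongside surface scope.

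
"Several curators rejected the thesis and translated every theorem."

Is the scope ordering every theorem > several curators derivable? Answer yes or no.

*every theorem* sits inside one conjunct of the coordinate structure (*translated every theorem*).
Asymmetric QR out of one conjunct violates the Coordinate Structure Constraint.
There is no licit LF on which *every theorem* c-commands *several curators*.

No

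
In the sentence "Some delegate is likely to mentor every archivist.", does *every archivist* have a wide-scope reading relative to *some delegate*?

The matrix predicate is a raising verb, whose infinitival complement is not a scope island — *every archivist* can QR into the matrix clause.
With no island boundary between them, the object can take inverse scope over the subject via ordinary QR within the clause.

Yes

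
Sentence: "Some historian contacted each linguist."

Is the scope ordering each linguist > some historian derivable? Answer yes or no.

Yes

*each linguist* and *some historian* are in the same minimal clause.
Nothing blocks QR of the lower DP to a position above the higher one, so inverse scope is available.
The sentence is scopally ambiguous between *some historian* > *each linguist* and *each linguist* > *some historian*.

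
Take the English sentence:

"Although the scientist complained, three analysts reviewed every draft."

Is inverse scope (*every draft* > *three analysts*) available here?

Yes

The adjunct clause does not contain *every draft*, which is the matrix object.
QR within a single clause is free, so the lower quantifier may take scope over the higher one.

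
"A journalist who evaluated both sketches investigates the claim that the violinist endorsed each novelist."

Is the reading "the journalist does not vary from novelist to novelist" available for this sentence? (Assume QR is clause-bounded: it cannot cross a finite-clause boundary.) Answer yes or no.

Yes

The paraphrase describes the scope ordering *a journalist* > *each novelist*.
Nothing needs to raise for *a journalist* > *each novelist*, so no island constraint is at stake.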